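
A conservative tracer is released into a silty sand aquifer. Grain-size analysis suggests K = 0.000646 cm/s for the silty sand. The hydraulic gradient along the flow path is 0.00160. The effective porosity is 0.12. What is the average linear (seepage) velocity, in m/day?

Convert K: 0.000646 cm/s × 864 = 0.5581 m/day.
Hydraulic gradient i = 0.00160.
Darcy flux q = K · i = 0.5581 × 0.001600 = 0.0008930 m/day.
Seepage velocity v = q / n_e = 0.0008930 / 0.12 = 0.007442 m/day.

0.00744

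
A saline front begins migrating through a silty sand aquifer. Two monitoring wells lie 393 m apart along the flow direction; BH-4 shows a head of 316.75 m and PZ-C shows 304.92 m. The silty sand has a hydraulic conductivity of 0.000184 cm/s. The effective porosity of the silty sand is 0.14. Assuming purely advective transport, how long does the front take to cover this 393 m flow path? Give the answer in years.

Convert K: 0.000184 cm/s × 864 = 0.1590 m/day.
Hydraulic gradient i = (316.75 − 304.92) / 393 = 11.83 / 393 = 0.03010.
Darcy flux q = K · i = 0.1590 × 0.03010 = 0.004785 m/day.
Seepage velocity v = q / n_e = 0.004785 / 0.14 = 0.03418 m/day.
Travel time t = L / v = 393 / 0.03418 = 11497 days = 31.48 years.

31.5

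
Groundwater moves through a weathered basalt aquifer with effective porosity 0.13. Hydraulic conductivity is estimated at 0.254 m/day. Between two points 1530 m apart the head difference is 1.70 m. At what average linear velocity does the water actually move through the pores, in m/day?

Hydraulic gradient i = Δh / L = 1.70 / 1530 = 0.001111.
Darcy flux q = K · i = 0.2540 × 0.001111 = 0.0002822 m/day.
Seepage velocity v = q / n_e = 0.0002822 / 0.13 = 0.002171 m/day.

0.00217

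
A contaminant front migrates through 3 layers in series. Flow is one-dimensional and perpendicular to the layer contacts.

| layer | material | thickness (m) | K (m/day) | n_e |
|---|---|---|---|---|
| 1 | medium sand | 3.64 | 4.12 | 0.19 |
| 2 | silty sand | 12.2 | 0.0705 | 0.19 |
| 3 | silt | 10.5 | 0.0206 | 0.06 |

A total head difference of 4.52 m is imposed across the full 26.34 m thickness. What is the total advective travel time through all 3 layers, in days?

With flow normal to the layers, continuity requires the same specific discharge q through every layer.
Σ(b_i/K_i) = 3.64/4.12 + 12.2/0.0705 + 10.5/0.0206 = 683.6 d.
q = Δh / Σ(b_i/K_i) = 4.52 / 683.6 = 0.006612 m/day.
In each layer the seepage velocity is v_i = q/n_i, so the layer transit time is t_i = b_i·n_i / q:
  layer 1 (medium sand): t_1 = 3.64 × 0.19 / 0.006612 = 104.6 d
  layer 2 (silty sand): t_2 = 12.2 × 0.19 / 0.006612 = 350.6 d
  layer 3 (silt): t_3 = 10.5 × 0.06 / 0.006612 = 95.29 d
Total t = Σ t_i = 550.5 days.

550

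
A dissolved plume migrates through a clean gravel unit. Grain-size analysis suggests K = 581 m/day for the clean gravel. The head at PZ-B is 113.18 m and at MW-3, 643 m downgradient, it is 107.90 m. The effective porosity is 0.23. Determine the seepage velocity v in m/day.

Hydraulic gradient i = (113.18 − 107.90) / 643 = 5.28 / 643 = 0.008212.
Darcy flux q = K · i = 581.0 × 0.008212 = 4.771 m/day.
Seepage velocity v = q / n_e = 4.771 / 0.23 = 20.74 m/day.

20.7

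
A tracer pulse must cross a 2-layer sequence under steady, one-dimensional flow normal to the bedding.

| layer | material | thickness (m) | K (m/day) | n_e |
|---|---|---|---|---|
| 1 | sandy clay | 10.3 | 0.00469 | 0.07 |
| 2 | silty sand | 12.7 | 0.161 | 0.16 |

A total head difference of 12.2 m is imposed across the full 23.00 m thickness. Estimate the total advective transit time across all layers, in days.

With flow normal to the layers, continuity requires the same specific discharge q through every layer.
Σ(b_i/K_i) = 10.3/0.00469 + 12.7/0.161 = 2275 d.
q = Δh / Σ(b_i/K_i) = 12.2 / 2275 = 0.005363 m/day.
In each layer the seepage velocity is v_i = q/n_i, so the layer transit time is t_i = b_i·n_i / q:
  layer 1 (sandy clay): t_1 = 10.3 × 0.07 / 0.005363 = 134.5 d
  layer 2 (silty sand): t_2 = 12.7 × 0.16 / 0.005363 = 378.9 d
Total t = Σ t_i = 513.4 days.

513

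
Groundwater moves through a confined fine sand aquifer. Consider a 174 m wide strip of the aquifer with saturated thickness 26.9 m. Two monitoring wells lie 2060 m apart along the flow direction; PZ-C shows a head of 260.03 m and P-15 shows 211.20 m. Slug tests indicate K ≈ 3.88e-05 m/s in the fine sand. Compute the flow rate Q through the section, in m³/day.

Convert K: 3.88e-05 m/s × 86400 = 3.352 m/day.
Cross-sectional area A = 174 × 26.9 = 4681 m².
Hydraulic gradient i = (260.03 − 211.20) / 2060 = 48.83 / 2060 = 0.02370.
Darcy's law: Q = K · A · i = 3.352 × 4681 × 0.02370 = 371.9 m³/day.

372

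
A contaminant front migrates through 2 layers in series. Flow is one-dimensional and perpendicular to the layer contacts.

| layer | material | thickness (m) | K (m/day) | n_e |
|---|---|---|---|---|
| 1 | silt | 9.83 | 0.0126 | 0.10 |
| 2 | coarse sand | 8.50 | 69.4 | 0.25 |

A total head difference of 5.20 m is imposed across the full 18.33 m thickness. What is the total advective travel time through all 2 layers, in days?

With flow normal to the layers, continuity requires the same specific discharge q through every layer.
Σ(b_i/K_i) = 9.83/0.0126 + 8.50/69.4 = 780.3 d.
q = Δh / Σ(b_i/K_i) = 5.20 / 780.3 = 0.006664 m/day.
In each layer the seepage velocity is v_i = q/n_i, so the layer transit time is t_i = b_i·n_i / q:
  layer 1 (silt): t_1 = 9.83 × 0.10 / 0.006664 = 147.5 d
  layer 2 (coarse sand): t_2 = 8.50 × 0.25 / 0.006664 = 318.9 d
Total t = Σ t_i = 466.4 days.

466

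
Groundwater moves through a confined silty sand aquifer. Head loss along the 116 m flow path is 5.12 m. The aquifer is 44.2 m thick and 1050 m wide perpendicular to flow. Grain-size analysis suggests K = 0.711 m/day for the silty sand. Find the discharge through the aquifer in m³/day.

1460

Cross-sectional area A = 1050 × 44.2 = 46410 m².
Hydraulic gradient i = Δh / L = 5.12 / 116 = 0.04414.
Darcy's law: Q = K · A · i = 0.7110 × 46410 × 0.04414 = 1456 m³/day.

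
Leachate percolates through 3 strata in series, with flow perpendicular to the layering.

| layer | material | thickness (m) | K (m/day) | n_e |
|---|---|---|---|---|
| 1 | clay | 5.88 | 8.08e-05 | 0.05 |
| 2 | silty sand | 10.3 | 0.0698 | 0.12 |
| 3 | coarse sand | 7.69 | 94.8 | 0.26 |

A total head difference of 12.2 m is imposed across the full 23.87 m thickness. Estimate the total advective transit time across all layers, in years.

57.8

With flow normal to the layers, continuity requires the same specific discharge q through every layer.
Σ(b_i/K_i) = 5.88/8.08e-05 + 10.3/0.0698 + 7.69/94.8 = 72920 d.
q = Δh / Σ(b_i/K_i) = 12.2 / 72920 = 0.0001673 m/day.
In each layer the seepage velocity is v_i = q/n_i, so the layer transit time is t_i = b_i·n_i / q:
  layer 1 (clay): t_1 = 5.88 × 0.05 / 0.0001673 = 1757 d
  layer 2 (silty sand): t_2 = 10.3 × 0.12 / 0.0001673 = 7388 d
  layer 3 (coarse sand): t_3 = 7.69 × 0.26 / 0.0001673 = 11950 d
Total t = Σ t_i = 21095 days = 57.76 years.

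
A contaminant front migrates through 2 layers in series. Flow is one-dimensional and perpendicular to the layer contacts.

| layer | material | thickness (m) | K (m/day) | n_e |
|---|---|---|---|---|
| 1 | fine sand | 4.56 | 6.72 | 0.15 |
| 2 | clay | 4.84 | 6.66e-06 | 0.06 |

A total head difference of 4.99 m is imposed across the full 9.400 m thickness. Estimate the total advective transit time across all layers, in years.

With flow normal to the layers, continuity requires the same specific discharge q through every layer.
Σ(b_i/K_i) = 4.56/6.72 + 4.84/6.66e-06 = 7.267e+05 d.
q = Δh / Σ(b_i/K_i) = 4.99 / 7.267e+05 = 6.866e-06 m/day.
In each layer the seepage velocity is v_i = q/n_i, so the layer transit time is t_i = b_i·n_i / q:
  layer 1 (fine sand): t_1 = 4.56 × 0.15 / 6.866e-06 = 99616 d
  layer 2 (clay): t_2 = 4.84 × 0.06 / 6.866e-06 = 42293 d
Total t = Σ t_i = 1.419e+05 days = 388.5 years.

389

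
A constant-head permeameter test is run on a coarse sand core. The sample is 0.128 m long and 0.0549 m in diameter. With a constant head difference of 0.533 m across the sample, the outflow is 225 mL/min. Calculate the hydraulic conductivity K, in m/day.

Cross-sectional area A = π·(d/2)² = π × (0.0549/2)² = 0.002367 m².
Convert discharge: 225 mL/min = 3.750e-06 m³/s.
Darcy's law rearranged: K = Q·L / (A·Δh) = 3.750e-06 × 0.128 / (0.002367 × 0.533) = 0.0003804 m/s = 32.87 m/day.

32.9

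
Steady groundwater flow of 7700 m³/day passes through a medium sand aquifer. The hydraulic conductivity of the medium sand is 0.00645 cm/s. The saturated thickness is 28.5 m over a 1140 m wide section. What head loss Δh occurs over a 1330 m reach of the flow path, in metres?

Convert K: 0.00645 cm/s × 864 = 5.573 m/day.
Cross-sectional area A = 1140 × 28.5 = 32490 m².
From Q = K·A·i, i = Q / (K·A) = 7700 / (5.573 × 32490) = 0.04253.
Head loss Δh = i · L = 0.04253 × 1330 = 56.56 m.

56.6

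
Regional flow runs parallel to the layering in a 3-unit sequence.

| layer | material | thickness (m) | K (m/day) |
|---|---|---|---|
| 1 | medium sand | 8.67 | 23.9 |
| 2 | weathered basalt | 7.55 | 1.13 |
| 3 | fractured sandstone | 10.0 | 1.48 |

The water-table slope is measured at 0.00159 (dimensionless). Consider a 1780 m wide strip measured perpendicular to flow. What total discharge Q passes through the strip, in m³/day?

Flow is parallel to layering, so each bed carries its own Darcy discharge and the transmissivities add.
Σ(K_i·b_i) = 23.9×8.67 + 1.13×7.55 + 1.48×10.0 = 230.5 m²/day.
Hydraulic gradient i = 0.00159.
Q = Σ(K_i·b_i) · W · i = 230.5 × 1780 × 0.001590 = 652.5 m³/day.

652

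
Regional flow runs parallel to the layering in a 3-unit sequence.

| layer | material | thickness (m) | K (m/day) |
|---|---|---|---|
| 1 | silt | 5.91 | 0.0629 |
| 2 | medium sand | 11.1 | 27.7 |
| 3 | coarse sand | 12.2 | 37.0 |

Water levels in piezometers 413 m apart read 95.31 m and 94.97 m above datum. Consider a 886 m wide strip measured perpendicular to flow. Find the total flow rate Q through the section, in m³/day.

Flow is parallel to layering, so each bed carries its own Darcy discharge and the transmissivities add.
Σ(K_i·b_i) = 0.0629×5.91 + 27.7×11.1 + 37.0×12.2 = 759.2 m²/day.
Hydraulic gradient i = (95.31 − 94.97) / 413 = 0.34 / 413 = 0.0008232.
Q = Σ(K_i·b_i) · W · i = 759.2 × 886 × 0.0008232 = 553.8 m³/day.

554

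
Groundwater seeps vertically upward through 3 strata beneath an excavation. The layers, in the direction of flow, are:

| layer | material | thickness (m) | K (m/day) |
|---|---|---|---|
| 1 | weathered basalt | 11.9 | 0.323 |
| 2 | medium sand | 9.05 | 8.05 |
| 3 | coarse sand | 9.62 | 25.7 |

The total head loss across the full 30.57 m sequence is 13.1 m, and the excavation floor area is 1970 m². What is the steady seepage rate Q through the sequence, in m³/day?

Flow is perpendicular to layering, so the layers act in series and the equivalent K is the thickness-weighted harmonic mean.
Total thickness L = 11.9 + 9.05 + 9.62 = 30.57 m.
Σ(b_i/K_i) = 11.9/0.323 + 9.05/8.05 + 9.62/25.7 = 38.34 d.
K_eq = L / Σ(b_i/K_i) = 30.57 / 38.34 = 0.7973 m/day.
Q = K_eq · A · (Δh/L) = 0.7973 × 1970 × (13.1/30.57) = 673.1 m³/day.

673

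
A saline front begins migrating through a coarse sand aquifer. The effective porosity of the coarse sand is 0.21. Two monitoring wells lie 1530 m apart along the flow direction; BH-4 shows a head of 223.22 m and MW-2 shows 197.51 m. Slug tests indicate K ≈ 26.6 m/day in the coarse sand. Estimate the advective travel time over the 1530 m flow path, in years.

Hydraulic gradient i = (223.22 − 197.51) / 1530 = 25.71 / 1530 = 0.01680.
Darcy flux q = K · i = 26.60 × 0.01680 = 0.4470 m/day.
Seepage velocity v = q / n_e = 0.4470 / 0.21 = 2.128 m/day.
Travel time t = L / v = 1530 / 2.128 = 718.8 days = 1.968 years.

1.97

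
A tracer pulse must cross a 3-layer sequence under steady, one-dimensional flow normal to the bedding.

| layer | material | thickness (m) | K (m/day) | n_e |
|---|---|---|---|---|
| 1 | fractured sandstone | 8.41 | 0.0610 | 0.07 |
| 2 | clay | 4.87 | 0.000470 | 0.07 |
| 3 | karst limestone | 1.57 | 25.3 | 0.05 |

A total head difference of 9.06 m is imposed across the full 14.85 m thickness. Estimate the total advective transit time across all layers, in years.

3.20

With flow normal to the layers, continuity requires the same specific discharge q through every layer.
Σ(b_i/K_i) = 8.41/0.0610 + 4.87/0.000470 + 1.57/25.3 = 10500 d.
q = Δh / Σ(b_i/K_i) = 9.06 / 10500 = 0.0008629 m/day.
In each layer the seepage velocity is v_i = q/n_i, so the layer transit time is t_i = b_i·n_i / q:
  layer 1 (fractured sandstone): t_1 = 8.41 × 0.07 / 0.0008629 = 682.2 d
  layer 2 (clay): t_2 = 4.87 × 0.07 / 0.0008629 = 395.1 d
  layer 3 (karst limestone): t_3 = 1.57 × 0.05 / 0.0008629 = 90.97 d
Total t = Σ t_i = 1168 days = 3.199 years.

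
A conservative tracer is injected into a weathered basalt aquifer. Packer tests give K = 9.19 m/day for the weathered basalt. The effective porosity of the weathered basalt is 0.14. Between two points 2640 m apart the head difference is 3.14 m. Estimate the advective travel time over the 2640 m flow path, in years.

Hydraulic gradient i = Δh / L = 3.14 / 2640 = 0.001189.
Darcy flux q = K · i = 9.190 × 0.001189 = 0.01093 m/day.
Seepage velocity v = q / n_e = 0.01093 / 0.14 = 0.07808 m/day.
Travel time t = L / v = 2640 / 0.07808 = 33814 days = 92.58 years.

92.6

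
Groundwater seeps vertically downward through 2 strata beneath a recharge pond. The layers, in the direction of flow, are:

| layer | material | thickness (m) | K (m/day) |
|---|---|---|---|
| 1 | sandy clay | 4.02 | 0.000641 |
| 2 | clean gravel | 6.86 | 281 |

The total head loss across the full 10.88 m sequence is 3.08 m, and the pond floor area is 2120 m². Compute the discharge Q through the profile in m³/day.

Flow is perpendicular to layering, so the layers act in series and the equivalent K is the thickness-weighted harmonic mean.
Total thickness L = 4.02 + 6.86 = 10.88 m.
Σ(b_i/K_i) = 4.02/0.000641 + 6.86/281 = 6271 d.
K_eq = L / Σ(b_i/K_i) = 10.88 / 6271 = 0.001735 m/day.
Q = K_eq · A · (Δh/L) = 0.001735 × 2120 × (3.08/10.88) = 1.041 m³/day.

1.04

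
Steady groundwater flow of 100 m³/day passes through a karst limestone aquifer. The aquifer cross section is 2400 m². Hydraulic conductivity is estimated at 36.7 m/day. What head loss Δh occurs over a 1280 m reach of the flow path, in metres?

1.45

From Q = K·A·i, i = Q / (K·A) = 100 / (36.70 × 2400) = 0.001135.
Head loss Δh = i · L = 0.001135 × 1280 = 1.453 m.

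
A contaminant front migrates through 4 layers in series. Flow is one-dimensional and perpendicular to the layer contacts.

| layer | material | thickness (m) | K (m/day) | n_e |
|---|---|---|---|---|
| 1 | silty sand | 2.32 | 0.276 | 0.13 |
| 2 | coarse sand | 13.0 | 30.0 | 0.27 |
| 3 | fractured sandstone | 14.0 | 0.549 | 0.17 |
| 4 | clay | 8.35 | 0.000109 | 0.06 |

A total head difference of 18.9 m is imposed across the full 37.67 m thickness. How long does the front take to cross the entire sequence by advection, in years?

74.3

With flow normal to the layers, continuity requires the same specific discharge q through every layer.
Σ(b_i/K_i) = 2.32/0.276 + 13.0/30.0 + 14.0/0.549 + 8.35/0.000109 = 76640 d.
q = Δh / Σ(b_i/K_i) = 18.9 / 76640 = 0.0002466 m/day.
In each layer the seepage velocity is v_i = q/n_i, so the layer transit time is t_i = b_i·n_i / q:
  layer 1 (silty sand): t_1 = 2.32 × 0.13 / 0.0002466 = 1223 d
  layer 2 (coarse sand): t_2 = 13.0 × 0.27 / 0.0002466 = 14233 d
  layer 3 (fractured sandstone): t_3 = 14.0 × 0.17 / 0.0002466 = 9651 d
  layer 4 (clay): t_4 = 8.35 × 0.06 / 0.0002466 = 2032 d
Total t = Σ t_i = 27139 days = 74.30 years.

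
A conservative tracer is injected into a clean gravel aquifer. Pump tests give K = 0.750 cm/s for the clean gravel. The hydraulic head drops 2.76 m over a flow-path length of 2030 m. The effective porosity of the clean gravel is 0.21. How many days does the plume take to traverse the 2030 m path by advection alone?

484

Convert K: 0.750 cm/s × 864 = 648.0 m/day.
Hydraulic gradient i = Δh / L = 2.76 / 2030 = 0.001360.
Darcy flux q = K · i = 648.0 × 0.001360 = 0.8810 m/day.
Seepage velocity v = q / n_e = 0.8810 / 0.21 = 4.195 m/day.
Travel time t = L / v = 2030 / 4.195 = 483.9 days.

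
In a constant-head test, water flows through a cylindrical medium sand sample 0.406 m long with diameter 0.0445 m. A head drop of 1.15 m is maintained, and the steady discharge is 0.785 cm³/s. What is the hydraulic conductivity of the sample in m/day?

15.4

Cross-sectional area A = π·(d/2)² = π × (0.0445/2)² = 0.001555 m².
Convert discharge: 0.785 cm³/s = 7.850e-07 m³/s.
Darcy's law rearranged: K = Q·L / (A·Δh) = 7.850e-07 × 0.406 / (0.001555 × 1.15) = 0.0001782 m/s = 15.40 m/day.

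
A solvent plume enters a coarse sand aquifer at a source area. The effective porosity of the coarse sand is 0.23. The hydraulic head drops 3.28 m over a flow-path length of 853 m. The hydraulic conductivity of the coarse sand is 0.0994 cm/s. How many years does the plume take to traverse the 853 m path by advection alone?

Convert K: 0.0994 cm/s × 864 = 85.88 m/day.
Hydraulic gradient i = Δh / L = 3.28 / 853 = 0.003845.
Darcy flux q = K · i = 85.88 × 0.003845 = 0.3302 m/day.
Seepage velocity v = q / n_e = 0.3302 / 0.23 = 1.436 m/day.
Travel time t = L / v = 853 / 1.436 = 594.1 days = 1.627 years.

1.63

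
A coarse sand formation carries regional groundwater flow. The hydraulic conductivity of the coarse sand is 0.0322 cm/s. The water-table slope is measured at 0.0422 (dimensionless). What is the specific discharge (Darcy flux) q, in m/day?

Convert K: 0.0322 cm/s × 864 = 27.82 m/day.
Hydraulic gradient i = 0.0422.
Specific discharge q = K · i = 27.82 × 0.04220 = 1.174 m/day.

1.17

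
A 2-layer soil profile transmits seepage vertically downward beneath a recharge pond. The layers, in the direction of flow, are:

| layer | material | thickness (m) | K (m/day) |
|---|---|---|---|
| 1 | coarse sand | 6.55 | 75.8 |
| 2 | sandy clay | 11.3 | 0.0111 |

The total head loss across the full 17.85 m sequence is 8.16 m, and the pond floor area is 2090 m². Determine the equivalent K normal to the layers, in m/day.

Flow is perpendicular to layering, so the layers act in series and the equivalent K is the thickness-weighted harmonic mean.
Total thickness L = 6.55 + 11.3 = 17.85 m.
Σ(b_i/K_i) = 6.55/75.8 + 11.3/0.0111 = 1018 d.
K_eq = L / Σ(b_i/K_i) = 17.85 / 1018 = 0.01753 m/day.

0.0175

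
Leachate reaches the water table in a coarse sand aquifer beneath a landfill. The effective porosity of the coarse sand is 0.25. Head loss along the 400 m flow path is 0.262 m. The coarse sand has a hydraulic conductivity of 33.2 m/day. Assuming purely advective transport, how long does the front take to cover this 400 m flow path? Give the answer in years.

12.6

Hydraulic gradient i = Δh / L = 0.262 / 400 = 0.0006550.
Darcy flux q = K · i = 33.20 × 0.0006550 = 0.02175 m/day.
Seepage velocity v = q / n_e = 0.02175 / 0.25 = 0.08698 m/day.
Travel time t = L / v = 400 / 0.08698 = 4599 days = 12.59 years.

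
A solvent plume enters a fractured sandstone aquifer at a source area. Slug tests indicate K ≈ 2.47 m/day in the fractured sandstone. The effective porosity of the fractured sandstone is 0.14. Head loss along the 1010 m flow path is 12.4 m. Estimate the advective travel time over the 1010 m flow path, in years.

12.8

Hydraulic gradient i = Δh / L = 12.4 / 1010 = 0.01228.
Darcy flux q = K · i = 2.470 × 0.01228 = 0.03032 m/day.
Seepage velocity v = q / n_e = 0.03032 / 0.14 = 0.2166 m/day.
Travel time t = L / v = 1010 / 0.2166 = 4663 days = 12.77 years.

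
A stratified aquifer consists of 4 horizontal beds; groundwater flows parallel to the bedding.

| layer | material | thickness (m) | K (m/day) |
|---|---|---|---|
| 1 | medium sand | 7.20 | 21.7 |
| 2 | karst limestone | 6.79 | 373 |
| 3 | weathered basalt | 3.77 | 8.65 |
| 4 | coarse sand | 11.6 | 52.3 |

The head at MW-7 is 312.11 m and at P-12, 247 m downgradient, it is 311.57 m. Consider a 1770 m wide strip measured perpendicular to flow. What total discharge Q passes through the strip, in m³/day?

Flow is parallel to layering, so each bed carries its own Darcy discharge and the transmissivities add.
Σ(K_i·b_i) = 21.7×7.20 + 373×6.79 + 8.65×3.77 + 52.3×11.6 = 3328 m²/day.
Hydraulic gradient i = (312.11 − 311.57) / 247 = 0.54 / 247 = 0.002186.
Q = Σ(K_i·b_i) · W · i = 3328 × 1770 × 0.002186 = 12879 m³/day.

12900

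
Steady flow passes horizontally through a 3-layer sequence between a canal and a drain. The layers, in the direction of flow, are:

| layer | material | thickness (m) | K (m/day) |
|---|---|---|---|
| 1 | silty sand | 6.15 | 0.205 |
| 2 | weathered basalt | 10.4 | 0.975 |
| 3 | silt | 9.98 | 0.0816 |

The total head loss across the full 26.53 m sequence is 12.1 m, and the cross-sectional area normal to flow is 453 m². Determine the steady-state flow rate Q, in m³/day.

33.6

Flow is perpendicular to layering, so the layers act in series and the equivalent K is the thickness-weighted harmonic mean.
Total thickness L = 6.15 + 10.4 + 9.98 = 26.53 m.
Σ(b_i/K_i) = 6.15/0.205 + 10.4/0.975 + 9.98/0.0816 = 163.0 d.
K_eq = L / Σ(b_i/K_i) = 26.53 / 163.0 = 0.1628 m/day.
Q = K_eq · A · (Δh/L) = 0.1628 × 453 × (12.1/26.53) = 33.63 m³/day.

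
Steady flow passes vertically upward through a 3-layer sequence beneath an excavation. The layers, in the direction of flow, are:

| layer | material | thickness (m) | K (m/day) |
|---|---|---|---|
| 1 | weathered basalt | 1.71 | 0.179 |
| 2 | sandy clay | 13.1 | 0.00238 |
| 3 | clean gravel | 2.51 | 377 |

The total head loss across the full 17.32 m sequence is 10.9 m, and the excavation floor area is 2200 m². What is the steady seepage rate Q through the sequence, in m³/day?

Flow is perpendicular to layering, so the layers act in series and the equivalent K is the thickness-weighted harmonic mean.
Total thickness L = 1.71 + 13.1 + 2.51 = 17.32 m.
Σ(b_i/K_i) = 1.71/0.179 + 13.1/0.00238 + 2.51/377 = 5514 d.
K_eq = L / Σ(b_i/K_i) = 17.32 / 5514 = 0.003141 m/day.
Q = K_eq · A · (Δh/L) = 0.003141 × 2200 × (10.9/17.32) = 4.349 m³/day.

4.35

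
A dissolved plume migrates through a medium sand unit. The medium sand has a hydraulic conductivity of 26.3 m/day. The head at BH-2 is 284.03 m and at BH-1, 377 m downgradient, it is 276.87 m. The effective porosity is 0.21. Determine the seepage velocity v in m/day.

Hydraulic gradient i = (284.03 − 276.87) / 377 = 7.16 / 377 = 0.01899.
Darcy flux q = K · i = 26.30 × 0.01899 = 0.4995 m/day.
Seepage velocity v = q / n_e = 0.4995 / 0.21 = 2.379 m/day.

2.38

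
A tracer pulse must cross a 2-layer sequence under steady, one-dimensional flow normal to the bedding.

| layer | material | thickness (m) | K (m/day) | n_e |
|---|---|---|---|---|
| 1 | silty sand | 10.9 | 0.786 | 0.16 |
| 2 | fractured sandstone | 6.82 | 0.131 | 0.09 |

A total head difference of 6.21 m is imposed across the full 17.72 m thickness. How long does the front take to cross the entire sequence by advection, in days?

25.0

With flow normal to the layers, continuity requires the same specific discharge q through every layer.
Σ(b_i/K_i) = 10.9/0.786 + 6.82/0.131 = 65.93 d.
q = Δh / Σ(b_i/K_i) = 6.21 / 65.93 = 0.09419 m/day.
In each layer the seepage velocity is v_i = q/n_i, so the layer transit time is t_i = b_i·n_i / q:
  layer 1 (silty sand): t_1 = 10.9 × 0.16 / 0.09419 = 18.52 d
  layer 2 (fractured sandstone): t_2 = 6.82 × 0.09 / 0.09419 = 6.516 d
Total t = Σ t_i = 25.03 days.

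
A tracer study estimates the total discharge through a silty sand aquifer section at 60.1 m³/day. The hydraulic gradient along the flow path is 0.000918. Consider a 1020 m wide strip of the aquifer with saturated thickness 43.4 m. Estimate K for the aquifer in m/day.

1.48

Cross-sectional area A = 1020 × 43.4 = 44268 m².
Hydraulic gradient i = 0.000918.
From Q = K·A·i, K = Q / (A·i) = 60.1 / (44268 × 0.0009180) = 1.479 m/day.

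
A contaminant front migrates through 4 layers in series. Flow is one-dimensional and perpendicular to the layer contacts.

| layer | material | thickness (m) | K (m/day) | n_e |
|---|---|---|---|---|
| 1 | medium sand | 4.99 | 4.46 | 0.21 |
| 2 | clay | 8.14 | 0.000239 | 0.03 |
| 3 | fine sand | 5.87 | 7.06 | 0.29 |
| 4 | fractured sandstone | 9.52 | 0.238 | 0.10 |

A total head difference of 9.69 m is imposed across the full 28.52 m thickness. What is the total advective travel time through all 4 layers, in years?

With flow normal to the layers, continuity requires the same specific discharge q through every layer.
Σ(b_i/K_i) = 4.99/4.46 + 8.14/0.000239 + 5.87/7.06 + 9.52/0.238 = 34101 d.
q = Δh / Σ(b_i/K_i) = 9.69 / 34101 = 0.0002842 m/day.
In each layer the seepage velocity is v_i = q/n_i, so the layer transit time is t_i = b_i·n_i / q:
  layer 1 (medium sand): t_1 = 4.99 × 0.21 / 0.0002842 = 3688 d
  layer 2 (clay): t_2 = 8.14 × 0.03 / 0.0002842 = 859.4 d
  layer 3 (fine sand): t_3 = 5.87 × 0.29 / 0.0002842 = 5991 d
  layer 4 (fractured sandstone): t_4 = 9.52 × 0.10 / 0.0002842 = 3350 d
Total t = Σ t_i = 13888 days = 38.02 years.

38.0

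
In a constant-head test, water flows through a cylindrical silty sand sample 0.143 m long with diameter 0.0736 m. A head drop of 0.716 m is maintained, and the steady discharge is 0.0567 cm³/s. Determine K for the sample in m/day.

0.230

Cross-sectional area A = π·(d/2)² = π × (0.0736/2)² = 0.004254 m².
Convert discharge: 0.0567 cm³/s = 5.670e-08 m³/s.
Darcy's law rearranged: K = Q·L / (A·Δh) = 5.670e-08 × 0.143 / (0.004254 × 0.716) = 2.662e-06 m/s = 0.2300 m/day.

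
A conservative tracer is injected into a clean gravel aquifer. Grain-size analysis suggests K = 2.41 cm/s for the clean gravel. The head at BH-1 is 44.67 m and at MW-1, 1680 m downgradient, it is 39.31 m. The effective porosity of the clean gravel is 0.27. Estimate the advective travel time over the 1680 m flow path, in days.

Convert K: 2.41 cm/s × 864 = 2082 m/day.
Hydraulic gradient i = (44.67 − 39.31) / 1680 = 5.36 / 1680 = 0.003190.
Darcy flux q = K · i = 2082 × 0.003190 = 6.643 m/day.
Seepage velocity v = q / n_e = 6.643 / 0.27 = 24.60 m/day.
Travel time t = L / v = 1680 / 24.60 = 68.28 days.

68.3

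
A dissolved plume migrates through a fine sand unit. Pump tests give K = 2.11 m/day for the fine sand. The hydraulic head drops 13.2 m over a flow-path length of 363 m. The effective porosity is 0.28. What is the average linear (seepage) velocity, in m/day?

0.274

Hydraulic gradient i = Δh / L = 13.2 / 363 = 0.03636.
Darcy flux q = K · i = 2.110 × 0.03636 = 0.07673 m/day.
Seepage velocity v = q / n_e = 0.07673 / 0.28 = 0.2740 m/day.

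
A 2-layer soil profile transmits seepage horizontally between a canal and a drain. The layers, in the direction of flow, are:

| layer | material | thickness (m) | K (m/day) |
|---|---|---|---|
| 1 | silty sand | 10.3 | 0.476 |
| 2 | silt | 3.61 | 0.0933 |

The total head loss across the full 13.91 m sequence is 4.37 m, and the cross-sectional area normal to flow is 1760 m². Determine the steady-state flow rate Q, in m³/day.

127

Flow is perpendicular to layering, so the layers act in series and the equivalent K is the thickness-weighted harmonic mean.
Total thickness L = 10.3 + 3.61 = 13.91 m.
Σ(b_i/K_i) = 10.3/0.476 + 3.61/0.0933 = 60.33 d.
K_eq = L / Σ(b_i/K_i) = 13.91 / 60.33 = 0.2306 m/day.
Q = K_eq · A · (Δh/L) = 0.2306 × 1760 × (4.37/13.91) = 127.5 m³/day.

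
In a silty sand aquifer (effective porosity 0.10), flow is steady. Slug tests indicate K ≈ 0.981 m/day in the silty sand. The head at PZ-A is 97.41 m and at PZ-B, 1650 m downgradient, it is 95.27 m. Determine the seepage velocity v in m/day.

Hydraulic gradient i = (97.41 − 95.27) / 1650 = 2.14 / 1650 = 0.001297.
Darcy flux q = K · i = 0.9810 × 0.001297 = 0.001272 m/day.
Seepage velocity v = q / n_e = 0.001272 / 0.10 = 0.01272 m/day.

0.0127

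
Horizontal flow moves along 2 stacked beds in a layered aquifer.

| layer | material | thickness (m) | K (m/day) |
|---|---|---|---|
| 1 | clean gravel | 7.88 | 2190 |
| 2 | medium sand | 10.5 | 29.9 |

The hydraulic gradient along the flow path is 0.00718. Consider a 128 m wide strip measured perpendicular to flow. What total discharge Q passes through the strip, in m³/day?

16100

Flow is parallel to layering, so each bed carries its own Darcy discharge and the transmissivities add.
Σ(K_i·b_i) = 2190×7.88 + 29.9×10.5 = 17571 m²/day.
Hydraulic gradient i = 0.00718.
Q = Σ(K_i·b_i) · W · i = 17571 × 128 × 0.007180 = 16149 m³/day.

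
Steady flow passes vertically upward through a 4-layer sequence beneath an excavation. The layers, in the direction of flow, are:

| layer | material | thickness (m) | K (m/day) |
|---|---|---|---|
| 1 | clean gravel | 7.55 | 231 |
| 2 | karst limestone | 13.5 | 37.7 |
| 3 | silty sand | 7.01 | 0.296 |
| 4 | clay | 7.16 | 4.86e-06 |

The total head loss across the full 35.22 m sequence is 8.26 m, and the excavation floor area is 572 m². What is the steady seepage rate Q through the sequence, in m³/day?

0.00321

Flow is perpendicular to layering, so the layers act in series and the equivalent K is the thickness-weighted harmonic mean.
Total thickness L = 7.55 + 13.5 + 7.01 + 7.16 = 35.22 m.
Σ(b_i/K_i) = 7.55/231 + 13.5/37.7 + 7.01/0.296 + 7.16/4.86e-06 = 1.473e+06 d.
K_eq = L / Σ(b_i/K_i) = 35.22 / 1.473e+06 = 2.391e-05 m/day.
Q = K_eq · A · (Δh/L) = 2.391e-05 × 572 × (8.26/35.22) = 0.003207 m³/day.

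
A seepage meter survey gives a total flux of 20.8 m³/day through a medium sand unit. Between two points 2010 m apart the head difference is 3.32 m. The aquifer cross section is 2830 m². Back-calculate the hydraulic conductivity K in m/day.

Hydraulic gradient i = Δh / L = 3.32 / 2010 = 0.001652.
From Q = K·A·i, K = Q / (A·i) = 20.8 / (2830 × 0.001652) = 4.450 m/day.

4.45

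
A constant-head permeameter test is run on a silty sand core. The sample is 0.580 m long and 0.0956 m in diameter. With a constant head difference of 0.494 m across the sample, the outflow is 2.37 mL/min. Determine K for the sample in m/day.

0.558

Cross-sectional area A = π·(d/2)² = π × (0.0956/2)² = 0.007178 m².
Convert discharge: 2.37 mL/min = 3.950e-08 m³/s.
Darcy's law rearranged: K = Q·L / (A·Δh) = 3.950e-08 × 0.580 / (0.007178 × 0.494) = 6.461e-06 m/s = 0.5582 m/day.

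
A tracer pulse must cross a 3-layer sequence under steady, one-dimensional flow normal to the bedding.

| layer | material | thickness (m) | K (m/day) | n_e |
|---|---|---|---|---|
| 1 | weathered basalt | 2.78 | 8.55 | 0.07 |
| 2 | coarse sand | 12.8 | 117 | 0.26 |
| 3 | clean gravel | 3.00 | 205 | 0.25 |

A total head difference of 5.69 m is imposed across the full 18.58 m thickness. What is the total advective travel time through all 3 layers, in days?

0.337

With flow normal to the layers, continuity requires the same specific discharge q through every layer.
Σ(b_i/K_i) = 2.78/8.55 + 12.8/117 + 3.00/205 = 0.4492 d.
q = Δh / Σ(b_i/K_i) = 5.69 / 0.4492 = 12.67 m/day.
In each layer the seepage velocity is v_i = q/n_i, so the layer transit time is t_i = b_i·n_i / q:
  layer 1 (weathered basalt): t_1 = 2.78 × 0.07 / 12.67 = 0.01536 d
  layer 2 (coarse sand): t_2 = 12.8 × 0.26 / 12.67 = 0.2627 d
  layer 3 (clean gravel): t_3 = 3.00 × 0.25 / 12.67 = 0.05921 d
Total t = Σ t_i = 0.3373 days.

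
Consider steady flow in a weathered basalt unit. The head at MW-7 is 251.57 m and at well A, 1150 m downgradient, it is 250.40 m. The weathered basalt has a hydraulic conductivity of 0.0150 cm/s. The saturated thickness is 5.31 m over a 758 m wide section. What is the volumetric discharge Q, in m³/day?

53.1

Convert K: 0.0150 cm/s × 864 = 12.96 m/day.
Cross-sectional area A = 758 × 5.31 = 4025 m².
Hydraulic gradient i = (251.57 − 250.40) / 1150 = 1.17 / 1150 = 0.001017.
Darcy's law: Q = K · A · i = 12.96 × 4025 × 0.001017 = 53.07 m³/day.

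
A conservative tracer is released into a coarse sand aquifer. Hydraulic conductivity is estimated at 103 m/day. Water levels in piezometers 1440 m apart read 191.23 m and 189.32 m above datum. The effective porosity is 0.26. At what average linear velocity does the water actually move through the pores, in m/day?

0.525

Hydraulic gradient i = (191.23 − 189.32) / 1440 = 1.91 / 1440 = 0.001326.
Darcy flux q = K · i = 103.0 × 0.001326 = 0.1366 m/day.
Seepage velocity v = q / n_e = 0.1366 / 0.26 = 0.5255 m/day.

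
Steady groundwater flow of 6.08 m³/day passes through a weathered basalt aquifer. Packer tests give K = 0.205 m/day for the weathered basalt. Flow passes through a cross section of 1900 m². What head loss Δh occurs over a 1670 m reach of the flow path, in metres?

From Q = K·A·i, i = Q / (K·A) = 6.08 / (0.2050 × 1900) = 0.01561.
Head loss Δh = i · L = 0.01561 × 1670 = 26.07 m.

26.1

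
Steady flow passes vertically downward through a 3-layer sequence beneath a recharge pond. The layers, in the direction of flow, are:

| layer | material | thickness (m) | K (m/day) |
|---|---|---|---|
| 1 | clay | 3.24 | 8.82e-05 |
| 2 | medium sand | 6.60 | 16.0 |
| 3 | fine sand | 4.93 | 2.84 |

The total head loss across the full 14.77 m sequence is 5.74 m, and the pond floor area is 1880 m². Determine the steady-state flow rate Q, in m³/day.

Flow is perpendicular to layering, so the layers act in series and the equivalent K is the thickness-weighted harmonic mean.
Total thickness L = 3.24 + 6.60 + 4.93 = 14.77 m.
Σ(b_i/K_i) = 3.24/8.82e-05 + 6.60/16.0 + 4.93/2.84 = 36737 d.
K_eq = L / Σ(b_i/K_i) = 14.77 / 36737 = 0.0004020 m/day.
Q = K_eq · A · (Δh/L) = 0.0004020 × 1880 × (5.74/14.77) = 0.2937 m³/day.

0.294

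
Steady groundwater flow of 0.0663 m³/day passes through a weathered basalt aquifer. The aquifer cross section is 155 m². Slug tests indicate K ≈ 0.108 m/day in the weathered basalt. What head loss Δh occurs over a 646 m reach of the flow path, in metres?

2.56

From Q = K·A·i, i = Q / (K·A) = 0.0663 / (0.1080 × 155.0) = 0.003961.
Head loss Δh = i · L = 0.003961 × 646 = 2.559 m.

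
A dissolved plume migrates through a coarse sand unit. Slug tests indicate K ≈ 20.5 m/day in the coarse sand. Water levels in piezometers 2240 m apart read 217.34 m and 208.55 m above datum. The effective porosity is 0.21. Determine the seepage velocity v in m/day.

Hydraulic gradient i = (217.34 − 208.55) / 2240 = 8.79 / 2240 = 0.003924.
Darcy flux q = K · i = 20.50 × 0.003924 = 0.08044 m/day.
Seepage velocity v = q / n_e = 0.08044 / 0.21 = 0.3831 m/day.

0.383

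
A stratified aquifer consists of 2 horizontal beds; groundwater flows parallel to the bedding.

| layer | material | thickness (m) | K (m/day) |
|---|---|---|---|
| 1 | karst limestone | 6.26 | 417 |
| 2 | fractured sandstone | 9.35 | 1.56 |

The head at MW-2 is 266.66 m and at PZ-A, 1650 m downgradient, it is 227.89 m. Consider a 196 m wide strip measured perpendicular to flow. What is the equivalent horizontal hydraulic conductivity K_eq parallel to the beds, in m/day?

Flow is parallel to layering, so each bed carries its own Darcy discharge and the transmissivities add.
Σ(K_i·b_i) = 417×6.26 + 1.56×9.35 = 2625 m²/day.
Total thickness b = 15.61 m, so K_eq = Σ(K_i·b_i)/b = 168.2 m/day.

168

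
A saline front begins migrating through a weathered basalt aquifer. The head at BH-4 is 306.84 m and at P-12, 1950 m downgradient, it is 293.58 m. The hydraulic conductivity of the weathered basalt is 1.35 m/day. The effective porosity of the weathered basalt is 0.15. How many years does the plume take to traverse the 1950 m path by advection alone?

Hydraulic gradient i = (306.84 − 293.58) / 1950 = 13.26 / 1950 = 0.006800.
Darcy flux q = K · i = 1.350 × 0.006800 = 0.009180 m/day.
Seepage velocity v = q / n_e = 0.009180 / 0.15 = 0.06120 m/day.
Travel time t = L / v = 1950 / 0.06120 = 31863 days = 87.24 years.

87.2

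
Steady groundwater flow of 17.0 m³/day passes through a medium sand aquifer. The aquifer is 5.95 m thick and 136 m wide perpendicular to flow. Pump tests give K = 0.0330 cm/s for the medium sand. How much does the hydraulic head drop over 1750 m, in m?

1.29

Convert K: 0.0330 cm/s × 864 = 28.51 m/day.
Cross-sectional area A = 136 × 5.95 = 809.2 m².
From Q = K·A·i, i = Q / (K·A) = 17.0 / (28.51 × 809.2) = 0.0007368.
Head loss Δh = i · L = 0.0007368 × 1750 = 1.289 m.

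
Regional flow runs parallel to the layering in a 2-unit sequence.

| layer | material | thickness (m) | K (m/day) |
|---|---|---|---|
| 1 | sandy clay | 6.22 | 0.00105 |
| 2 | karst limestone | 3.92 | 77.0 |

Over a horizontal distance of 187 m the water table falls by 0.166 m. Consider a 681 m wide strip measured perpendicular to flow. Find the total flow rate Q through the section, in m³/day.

Flow is parallel to layering, so each bed carries its own Darcy discharge and the transmissivities add.
Σ(K_i·b_i) = 0.00105×6.22 + 77.0×3.92 = 301.8 m²/day.
Hydraulic gradient i = Δh / L = 0.166 / 187 = 0.0008877.
Q = Σ(K_i·b_i) · W · i = 301.8 × 681 × 0.0008877 = 182.5 m³/day.

182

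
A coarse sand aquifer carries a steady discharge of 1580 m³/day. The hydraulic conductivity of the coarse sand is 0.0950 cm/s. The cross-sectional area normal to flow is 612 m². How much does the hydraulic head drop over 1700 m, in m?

Convert K: 0.0950 cm/s × 864 = 82.08 m/day.
From Q = K·A·i, i = Q / (K·A) = 1580 / (82.08 × 612.0) = 0.03145.
Head loss Δh = i · L = 0.03145 × 1700 = 53.47 m.

53.5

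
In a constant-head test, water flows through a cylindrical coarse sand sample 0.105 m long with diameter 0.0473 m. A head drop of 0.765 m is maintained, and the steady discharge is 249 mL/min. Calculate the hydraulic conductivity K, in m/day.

28.0

Cross-sectional area A = π·(d/2)² = π × (0.0473/2)² = 0.001757 m².
Convert discharge: 249 mL/min = 4.150e-06 m³/s.
Darcy's law rearranged: K = Q·L / (A·Δh) = 4.150e-06 × 0.105 / (0.001757 × 0.765) = 0.0003242 m/s = 28.01 m/day.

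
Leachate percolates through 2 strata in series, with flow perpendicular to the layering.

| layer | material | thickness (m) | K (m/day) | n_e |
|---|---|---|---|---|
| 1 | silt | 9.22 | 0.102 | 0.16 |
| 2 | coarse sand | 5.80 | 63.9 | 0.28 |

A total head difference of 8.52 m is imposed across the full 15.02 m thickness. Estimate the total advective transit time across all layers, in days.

With flow normal to the layers, continuity requires the same specific discharge q through every layer.
Σ(b_i/K_i) = 9.22/0.102 + 5.80/63.9 = 90.48 d.
q = Δh / Σ(b_i/K_i) = 8.52 / 90.48 = 0.09416 m/day.
In each layer the seepage velocity is v_i = q/n_i, so the layer transit time is t_i = b_i·n_i / q:
  layer 1 (silt): t_1 = 9.22 × 0.16 / 0.09416 = 15.67 d
  layer 2 (coarse sand): t_2 = 5.80 × 0.28 / 0.09416 = 17.25 d
Total t = Σ t_i = 32.91 days.

32.9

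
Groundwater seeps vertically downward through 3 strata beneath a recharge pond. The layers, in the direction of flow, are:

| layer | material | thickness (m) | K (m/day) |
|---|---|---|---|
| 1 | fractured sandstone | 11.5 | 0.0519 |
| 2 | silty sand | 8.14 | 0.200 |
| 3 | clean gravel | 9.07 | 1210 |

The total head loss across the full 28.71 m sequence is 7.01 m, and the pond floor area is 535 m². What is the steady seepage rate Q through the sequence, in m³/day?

14.3

Flow is perpendicular to layering, so the layers act in series and the equivalent K is the thickness-weighted harmonic mean.
Total thickness L = 11.5 + 8.14 + 9.07 = 28.71 m.
Σ(b_i/K_i) = 11.5/0.0519 + 8.14/0.200 + 9.07/1210 = 262.3 d.
K_eq = L / Σ(b_i/K_i) = 28.71 / 262.3 = 0.1095 m/day.
Q = K_eq · A · (Δh/L) = 0.1095 × 535 × (7.01/28.71) = 14.30 m³/day.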